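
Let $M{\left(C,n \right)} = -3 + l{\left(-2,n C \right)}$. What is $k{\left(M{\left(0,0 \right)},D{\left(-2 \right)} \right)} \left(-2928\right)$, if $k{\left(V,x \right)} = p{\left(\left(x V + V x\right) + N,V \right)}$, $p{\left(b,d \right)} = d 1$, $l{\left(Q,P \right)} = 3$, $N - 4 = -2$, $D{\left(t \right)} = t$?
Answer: $0$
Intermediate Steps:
$N = 2$ ($N = 4 - 2 = 2$)
$M{\left(C,n \right)} = 0$ ($M{\left(C,n \right)} = -3 + 3 = 0$)
$p{\left(b,d \right)} = d$
$k{\left(V,x \right)} = V$
$k{\left(M{\left(0,0 \right)},D{\left(-2 \right)} \right)} \left(-2928\right) = 0 \left(-2928\right) = 0$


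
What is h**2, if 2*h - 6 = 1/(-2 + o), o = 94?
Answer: 305809/33856 ≈ 9.0326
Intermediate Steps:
h = 553/184 (h = 3 + 1/(2*(-2 + 94)) = 3 + (1/2)/92 = 3 + (1/2)*(1/92) = 3 + 1/184 = 553/184 ≈ 3.0054)
h**2 = (553/184)**2 = 305809/33856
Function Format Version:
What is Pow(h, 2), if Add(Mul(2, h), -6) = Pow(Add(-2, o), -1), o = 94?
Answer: Rational(305809, 33856) ≈ 9.0326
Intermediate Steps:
h = Rational(553, 184) (h = Add(3, Mul(Rational(1, 2), Pow(Add(-2, 94), -1))) = Add(3, Mul(Rational(1, 2), Pow(92, -1))) = Add(3, Mul(Rational(1, 2), Rational(1, 92))) = Add(3, Rational(1, 184)) = Rational(553, 184) ≈ 3.0054)
Pow(h, 2) = Pow(Rational(553, 184), 2) = Rational(305809, 33856)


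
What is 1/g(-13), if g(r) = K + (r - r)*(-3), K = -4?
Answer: -¼ ≈ -0.25000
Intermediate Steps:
g(r) = -4 (g(r) = -4 + (r - r)*(-3) = -4 + 0*(-3) = -4 + 0 = -4)
1/g(-13) = 1/(-4) = -¼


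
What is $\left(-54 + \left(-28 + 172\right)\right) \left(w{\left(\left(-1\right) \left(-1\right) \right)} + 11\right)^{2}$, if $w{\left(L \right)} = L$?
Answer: $12960$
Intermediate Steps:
$\left(-54 + \left(-28 + 172\right)\right) \left(w{\left(\left(-1\right) \left(-1\right) \right)} + 11\right)^{2} = \left(-54 + \left(-28 + 172\right)\right) \left(\left(-1\right) \left(-1\right) + 11\right)^{2} = \left(-54 + 144\right) \left(1 + 11\right)^{2} = 90 \cdot 12^{2} = 90 \cdot 144 = 12960$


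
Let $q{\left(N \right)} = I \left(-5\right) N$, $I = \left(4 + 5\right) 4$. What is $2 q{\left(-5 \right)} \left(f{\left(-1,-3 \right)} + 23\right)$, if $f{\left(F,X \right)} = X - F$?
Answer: $37800$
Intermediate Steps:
$I = 36$ ($I = 9 \cdot 4 = 36$)
$q{\left(N \right)} = - 180 N$ ($q{\left(N \right)} = 36 \left(-5\right) N = - 180 N$)
$2 q{\left(-5 \right)} \left(f{\left(-1,-3 \right)} + 23\right) = 2 \left(\left(-180\right) \left(-5\right)\right) \left(\left(-3 - -1\right) + 23\right) = 2 \cdot 900 \left(\left(-3 + 1\right) + 23\right) = 1800 \left(-2 + 23\right) = 1800 \cdot 21 = 37800$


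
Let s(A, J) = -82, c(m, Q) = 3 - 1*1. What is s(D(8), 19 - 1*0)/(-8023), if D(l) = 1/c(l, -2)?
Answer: 82/8023 ≈ 0.010221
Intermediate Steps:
c(m, Q) = 2 (c(m, Q) = 3 - 1 = 2)
D(l) = 1/2
s(D(8), 19 - 1*0)/(-8023) = -82/(-8023) = -82*(-1/8023) = 82/8023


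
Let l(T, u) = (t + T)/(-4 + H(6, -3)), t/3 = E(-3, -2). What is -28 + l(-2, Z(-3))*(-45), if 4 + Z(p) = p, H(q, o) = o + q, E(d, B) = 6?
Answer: 692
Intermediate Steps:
t = 18 (t = 3*6 = 18)
Z(p) = -4 + p
l(T, u) = -18 - T (l(T, u) = (18 + T)/(-4 + (-3 + 6)) = (18 + T)/(-4 + 3) = (18 + T)/(-1) = (18 + T)*(-1) = -18 - T)
-28 + l(-2, Z(-3))*(-45) = -28 + (-18 - 1*(-2))*(-45) = -28 + (-18 + 2)*(-45) = -28 - 16*(-45) = -28 + 720 = 692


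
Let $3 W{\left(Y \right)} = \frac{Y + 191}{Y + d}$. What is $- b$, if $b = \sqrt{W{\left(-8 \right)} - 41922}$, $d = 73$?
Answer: $- \frac{i \sqrt{177116485}}{65} \approx - 204.75 i$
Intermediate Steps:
$W{\left(Y \right)} = \frac{191 + Y}{3 \left(73 + Y\right)}$ ($W{\left(Y \right)} = \frac{\left(Y + 191\right) \frac{1}{Y + 73}}{3} = \frac{\left(191 + Y\right) \frac{1}{73 + Y}}{3} = \frac{\frac{1}{73 + Y} \left(191 + Y\right)}{3} = \frac{191 + Y}{3 \left(73 + Y\right)}$)
$b = \frac{i \sqrt{177116485}}{65}$ ($b = \sqrt{\frac{191 - 8}{3 \left(73 - 8\right)} - 41922} = \sqrt{\frac{1}{3} \cdot \frac{1}{65} \cdot 183 - 41922} = \sqrt{\frac{61}{65} - 41922} = \sqrt{- \frac{2724869}{65}} = \frac{i \sqrt{177116485}}{65} \approx 204.75 i$)
$- b = - \frac{i \sqrt{177116485}}{65}$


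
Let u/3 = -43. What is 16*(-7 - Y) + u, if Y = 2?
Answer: -273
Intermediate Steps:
u = -129 (u = 3*(-43) = -129)
16*(-7 - Y) + u = 16*(-7 - 1*2) - 129 = 16*(-7 - 2) - 129 = 16*(-9) - 129 = -144 - 129 = -273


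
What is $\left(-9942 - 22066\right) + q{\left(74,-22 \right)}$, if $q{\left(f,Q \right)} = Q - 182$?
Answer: $-32212$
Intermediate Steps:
$q{\left(f,Q \right)} = -182 + Q$
$\left(-9942 - 22066\right) + q{\left(74,-22 \right)} = \left(-9942 - 22066\right) - 204 = -32008 - 204 = -32212$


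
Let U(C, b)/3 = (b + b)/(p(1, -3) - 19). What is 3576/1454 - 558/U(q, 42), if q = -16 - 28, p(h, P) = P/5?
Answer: 166699/3635 ≈ 45.859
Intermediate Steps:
p(h, P) = P/5 (p(h, P) = P*(⅕) = P/5)
q = -44
U(C, b) = -15*b/49 (U(C, b) = 3*((b + b)/((⅕)*(-3) - 19)) = 3*((2*b)/(-⅗ - 19)) = 3*((2*b)/(-98/5)) = 3*((2*b)*(-5/98)) = 3*(-5*b/49) = -15*b/49)
3576/1454 - 558/U(q, 42) = 3576/1454 - 558/((-15/49*42)) = 3576*(1/1454) - 558/(-90/7) = 1788/727 - 558*(-7/90) = 1788/727 + 217/5 = 166699/3635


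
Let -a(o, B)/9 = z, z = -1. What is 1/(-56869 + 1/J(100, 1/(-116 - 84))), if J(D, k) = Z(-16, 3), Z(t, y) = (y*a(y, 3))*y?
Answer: -81/4606388 ≈ -1.7584e-5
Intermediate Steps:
a(o, B) = 9 (a(o, B) = -9*(-1) = 9)
Z(t, y) = 9*y² (Z(t, y) = (y*9)*y = (9*y)*y = 9*y²)
J(D, k) = 81 (J(D, k) = 9*3² = 9*9 = 81)
1/(-56869 + 1/J(100, 1/(-116 - 84))) = 1/(-56869 + 1/81) = 1/(-4606388/81) = -81/4606388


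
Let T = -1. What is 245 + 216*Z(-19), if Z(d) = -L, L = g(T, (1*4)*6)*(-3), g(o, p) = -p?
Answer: -15307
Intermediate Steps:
L = 72 (L = -1*4*6*(-3) = -4*6*(-3) = -1*24*(-3) = -24*(-3) = 72)
Z(d) = -72 (Z(d) = -1*72 = -72)
245 + 216*Z(-19) = 245 + 216*(-72) = 245 - 15552 = -15307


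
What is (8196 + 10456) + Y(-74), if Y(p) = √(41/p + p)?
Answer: 18652 + 3*I*√45362/74 ≈ 18652.0 + 8.6345*I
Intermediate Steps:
Y(p) = √(p + 41/p)
(8196 + 10456) + Y(-74) = (8196 + 10456) + √(-74 + 41/(-74)) = 18652 + √(-74 + 41*(-1/74)) = 18652 + √(-74 - 41/74) = 18652 + √(-5517/74) = 18652 + 3*I*√45362/74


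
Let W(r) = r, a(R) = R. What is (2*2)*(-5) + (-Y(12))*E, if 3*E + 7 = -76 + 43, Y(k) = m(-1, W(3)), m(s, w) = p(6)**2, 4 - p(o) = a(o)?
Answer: 100/3 ≈ 33.333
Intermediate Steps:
p(o) = 4 - o
m(s, w) = 4 (m(s, w) = (4 - 1*6)**2 = (4 - 6)**2 = (-2)**2 = 4)
Y(k) = 4
E = -40/3 (E = -7/3 + (-76 + 43)/3 = -7/3 + (1/3)*(-33) = -7/3 - 11 = -40/3 ≈ -13.333)
(2*2)*(-5) + (-Y(12))*E = (2*2)*(-5) - 1*4*(-40/3) = 4*(-5) - 4*(-40/3) = -20 + 160/3 = 100/3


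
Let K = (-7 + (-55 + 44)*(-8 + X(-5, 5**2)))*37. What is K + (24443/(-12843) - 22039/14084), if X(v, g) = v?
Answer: 909564943895/180880812 ≈ 5028.5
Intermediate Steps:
K = 5032 (K = (-7 + (-55 + 44)*(-8 - 5))*37 = (-7 - 11*(-13))*37 = (-7 + 143)*37 = 136*37 = 5032)
K + (24443/(-12843) - 22039/14084) = 5032 + (24443/(-12843) - 22039/14084) = 5032 + (24443*(-1/12843) - 22039*1/14084) = 5032 + (-24443/12843 - 22039/14084) = 5032 - 627302089/180880812 = 909564943895/180880812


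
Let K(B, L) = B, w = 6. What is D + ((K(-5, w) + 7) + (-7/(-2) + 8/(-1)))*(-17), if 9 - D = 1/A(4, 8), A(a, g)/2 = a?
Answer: 411/8 ≈ 51.375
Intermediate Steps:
A(a, g) = 2*a
D = 71/8 (D = 9 - 1/(2*4) = 9 - 1/8 = 9 - 1*⅛ = 9 - ⅛ = 71/8 ≈ 8.8750)
D + ((K(-5, w) + 7) + (-7/(-2) + 8/(-1)))*(-17) = 71/8 + ((-5 + 7) + (-7/(-2) + 8/(-1)))*(-17) = 71/8 + (2 + (-7*(-½) + 8*(-1)))*(-17) = 71/8 + (2 + (7/2 - 8))*(-17) = 71/8 + (2 - 9/2)*(-17) = 71/8 - 5/2*(-17) = 71/8 + 85/2 = 411/8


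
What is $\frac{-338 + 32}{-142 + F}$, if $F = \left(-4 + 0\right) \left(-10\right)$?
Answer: $3$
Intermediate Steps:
$F = 40$ ($F = \left(-4\right) \left(-10\right) = 40$)
$\frac{-338 + 32}{-142 + F} = \frac{-338 + 32}{-142 + 40} = - \frac{306}{-102} = \left(-306\right) \left(- \frac{1}{102}\right) = 3$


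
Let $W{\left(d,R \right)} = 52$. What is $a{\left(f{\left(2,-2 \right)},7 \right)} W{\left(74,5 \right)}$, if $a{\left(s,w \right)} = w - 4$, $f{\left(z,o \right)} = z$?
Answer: $156$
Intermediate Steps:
$a{\left(s,w \right)} = -4 + w$
$a{\left(f{\left(2,-2 \right)},7 \right)} W{\left(74,5 \right)} = \left(-4 + 7\right) 52 = 3 \cdot 52 = 156$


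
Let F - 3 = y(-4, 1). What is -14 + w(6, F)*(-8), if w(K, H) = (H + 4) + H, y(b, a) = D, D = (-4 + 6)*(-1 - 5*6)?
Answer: 898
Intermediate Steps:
D = -62 (D = 2*(-1 - 30) = 2*(-31) = -62)
y(b, a) = -62
F = -59 (F = 3 - 62 = -59)
w(K, H) = 4 + 2*H (w(K, H) = (4 + H) + H = 4 + 2*H)
-14 + w(6, F)*(-8) = -14 + (4 + 2*(-59))*(-8) = -14 + (4 - 118)*(-8) = -14 - 114*(-8) = -14 + 912 = 898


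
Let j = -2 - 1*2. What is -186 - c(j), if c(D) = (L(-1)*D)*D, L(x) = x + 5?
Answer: -250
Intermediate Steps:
L(x) = 5 + x
j = -4 (j = -2 - 2 = -4)
c(D) = 4*D² (c(D) = ((5 - 1)*D)*D = (4*D)*D = 4*D²)
-186 - c(j) = -186 - 4*(-4)² = -186 - 4*16 = -186 - 1*64 = -186 - 64 = -250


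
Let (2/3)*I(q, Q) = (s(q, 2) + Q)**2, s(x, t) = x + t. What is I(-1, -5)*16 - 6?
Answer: 378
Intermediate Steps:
s(x, t) = t + x
I(q, Q) = 3*(2 + Q + q)**2/2 (I(q, Q) = 3*((2 + q) + Q)**2/2 = 3*(2 + Q + q)**2/2)
I(-1, -5)*16 - 6 = (3*(2 - 5 - 1)**2/2)*16 - 6 = ((3/2)*(-4)**2)*16 - 6 = ((3/2)*16)*16 - 6 = 24*16 - 6 = 384 - 6 = 378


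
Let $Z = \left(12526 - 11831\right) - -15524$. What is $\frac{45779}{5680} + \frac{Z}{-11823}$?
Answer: $\frac{64160171}{9593520} \approx 6.6879$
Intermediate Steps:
$Z = 16219$ ($Z = 695 + 15524 = 16219$)
$\frac{45779}{5680} + \frac{Z}{-11823} = \frac{45779}{5680} + \frac{16219}{-11823} = 45779 \cdot \frac{1}{5680} + 16219 \left(- \frac{1}{11823}\right) = \frac{45779}{5680} - \frac{2317}{1689} = \frac{64160171}{9593520}$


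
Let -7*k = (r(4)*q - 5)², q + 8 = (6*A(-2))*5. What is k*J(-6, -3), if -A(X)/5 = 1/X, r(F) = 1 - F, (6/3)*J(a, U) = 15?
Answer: -318270/7 ≈ -45467.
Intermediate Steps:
J(a, U) = 15/2 (J(a, U) = (½)*15 = 15/2)
A(X) = -5/X
q = 67 (q = -8 + (6*(-5/(-2)))*5 = -8 + (6*(-5*(-½)))*5 = -8 + (6*(5/2))*5 = -8 + 15*5 = -8 + 75 = 67)
k = -42436/7 (k = -((1 - 1*4)*67 - 5)²/7 = -((1 - 4)*67 - 5)²/7 = -(-3*67 - 5)²/7 = -(-201 - 5)²/7 = -⅐*(-206)² = -⅐*42436 = -42436/7 ≈ -6062.3)
k*J(-6, -3) = -42436/7*15/2 = -318270/7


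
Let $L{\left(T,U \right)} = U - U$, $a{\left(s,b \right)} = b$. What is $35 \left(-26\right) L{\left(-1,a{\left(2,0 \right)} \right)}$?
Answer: $0$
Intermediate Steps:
$L{\left(T,U \right)} = 0$
$35 \left(-26\right) L{\left(-1,a{\left(2,0 \right)} \right)} = 35 \left(-26\right) 0 = \left(-910\right) 0 = 0$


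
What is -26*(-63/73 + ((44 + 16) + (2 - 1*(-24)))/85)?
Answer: -23998/6205 ≈ -3.8675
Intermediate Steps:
-26*(-63/73 + ((44 + 16) + (2 - 1*(-24)))/85) = -26*(-63*1/73 + (60 + (2 + 24))*(1/85)) = -26*(-63/73 + (60 + 26)*(1/85)) = -26*(-63/73 + 86*(1/85)) = -26*(-63/73 + 86/85) = -26*923/6205 = -23998/6205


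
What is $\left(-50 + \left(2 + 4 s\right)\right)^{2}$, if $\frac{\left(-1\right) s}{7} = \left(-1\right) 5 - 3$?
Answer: $30976$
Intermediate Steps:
$s = 56$ ($s = - 7 \left(\left(-1\right) 5 - 3\right) = - 7 \left(-5 - 3\right) = \left(-7\right) \left(-8\right) = 56$)
$\left(-50 + \left(2 + 4 s\right)\right)^{2} = \left(-50 + \left(2 + 4 \cdot 56\right)\right)^{2} = \left(-50 + \left(2 + 224\right)\right)^{2} = \left(-50 + 226\right)^{2} = 176^{2} = 30976$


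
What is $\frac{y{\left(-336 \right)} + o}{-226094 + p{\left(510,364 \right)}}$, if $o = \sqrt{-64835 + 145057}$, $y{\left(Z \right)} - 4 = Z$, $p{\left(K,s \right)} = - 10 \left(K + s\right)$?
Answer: $\frac{166}{117417} - \frac{\sqrt{80222}}{234834} \approx 0.00020766$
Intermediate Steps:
$p{\left(K,s \right)} = - 10 K - 10 s$
$y{\left(Z \right)} = 4 + Z$
$o = \sqrt{80222} \approx 283.23$
$\frac{y{\left(-336 \right)} + o}{-226094 + p{\left(510,364 \right)}} = \frac{\left(4 - 336\right) + \sqrt{80222}}{-226094 - 8740} = \frac{-332 + \sqrt{80222}}{-226094 - 8740} = \frac{-332 + \sqrt{80222}}{-234834} = \left(-332 + \sqrt{80222}\right) \left(- \frac{1}{234834}\right) = \frac{166}{117417} - \frac{\sqrt{80222}}{234834}$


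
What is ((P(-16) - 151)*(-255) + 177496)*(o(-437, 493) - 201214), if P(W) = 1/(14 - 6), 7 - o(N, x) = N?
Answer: -173440484905/4 ≈ -4.3360e+10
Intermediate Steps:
o(N, x) = 7 - N
P(W) = 1/8
((P(-16) - 151)*(-255) + 177496)*(o(-437, 493) - 201214) = ((1/8 - 151)*(-255) + 177496)*((7 - 1*(-437)) - 201214) = (-1207/8*(-255) + 177496)*((7 + 437) - 201214) = (307785/8 + 177496)*(444 - 201214) = (1727753/8)*(-200770) = -173440484905/4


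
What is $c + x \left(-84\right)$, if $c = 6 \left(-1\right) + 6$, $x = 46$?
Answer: $-3864$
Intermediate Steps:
$c = 0$ ($c = -6 + 6 = 0$)
$c + x \left(-84\right) = 0 + 46 \left(-84\right) = 0 - 3864 = -3864$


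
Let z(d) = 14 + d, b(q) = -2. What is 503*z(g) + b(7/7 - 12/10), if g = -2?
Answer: 6034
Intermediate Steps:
503*z(g) + b(7/7 - 12/10) = 503*(14 - 2) - 2 = 503*12 - 2 = 6036 - 2 = 6034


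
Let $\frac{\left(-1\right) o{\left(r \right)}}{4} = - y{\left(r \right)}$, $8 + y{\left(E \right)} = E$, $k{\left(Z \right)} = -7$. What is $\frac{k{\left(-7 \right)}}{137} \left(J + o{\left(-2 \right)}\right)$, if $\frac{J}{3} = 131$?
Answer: $- \frac{2471}{137} \approx -18.036$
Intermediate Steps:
$y{\left(E \right)} = -8 + E$
$J = 393$ ($J = 3 \cdot 131 = 393$)
$o{\left(r \right)} = -32 + 4 r$ ($o{\left(r \right)} = - 4 \left(- (-8 + r)\right) = - 4 \left(8 - r\right) = -32 + 4 r$)
$\frac{k{\left(-7 \right)}}{137} \left(J + o{\left(-2 \right)}\right) = - \frac{7}{137} \left(393 + \left(-32 + 4 \left(-2\right)\right)\right) = \left(-7\right) \frac{1}{137} \left(393 - 40\right) = - \frac{7 \left(393 - 40\right)}{137} = \left(- \frac{7}{137}\right) 353 = - \frac{2471}{137}$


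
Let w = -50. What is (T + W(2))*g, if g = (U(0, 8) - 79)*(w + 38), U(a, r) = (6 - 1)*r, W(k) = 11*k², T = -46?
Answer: -936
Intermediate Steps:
U(a, r) = 5*r
g = 468 (g = (5*8 - 79)*(-50 + 38) = (40 - 79)*(-12) = -39*(-12) = 468)
(T + W(2))*g = (-46 + 11*2²)*468 = (-46 + 11*4)*468 = (-46 + 44)*468 = -2*468 = -936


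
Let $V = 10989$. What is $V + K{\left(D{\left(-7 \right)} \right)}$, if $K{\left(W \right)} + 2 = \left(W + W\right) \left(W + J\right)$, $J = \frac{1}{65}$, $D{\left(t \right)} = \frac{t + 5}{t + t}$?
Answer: $\frac{34993739}{3185} \approx 10987.0$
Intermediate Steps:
$D{\left(t \right)} = \frac{5 + t}{2 t}$
$J = \frac{1}{65} \approx 0.015385$
$K{\left(W \right)} = -2 + 2 W \left(\frac{1}{65} + W\right)$ ($K{\left(W \right)} = -2 + \left(W + W\right) \left(W + \frac{1}{65}\right) = -2 + 2 W \left(\frac{1}{65} + W\right)$)
$V + K{\left(D{\left(-7 \right)} \right)} = 10989 + \left(-2 + 2 \left(\frac{5 - 7}{2 \left(-7\right)}\right)^{2} + \frac{2 \frac{5 - 7}{2 \left(-7\right)}}{65}\right) = 10989 + \left(-2 + 2 \left(\frac{1}{2} \left(- \frac{1}{7}\right) \left(-2\right)\right)^{2} + \frac{2 \cdot \frac{1}{2} \left(- \frac{1}{7}\right) \left(-2\right)}{65}\right) = 10989 + \left(-2 + \frac{2}{49} + \frac{2}{65} \cdot \frac{1}{7}\right) = 10989 + \left(-2 + 2 \cdot \frac{1}{49} + \frac{2}{455}\right) = 10989 + \left(-2 + \frac{2}{49} + \frac{2}{455}\right) = 10989 - \frac{6226}{3185} = \frac{34993739}{3185}$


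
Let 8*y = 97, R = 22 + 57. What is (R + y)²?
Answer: 531441/64 ≈ 8303.8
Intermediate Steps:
R = 79
y = 97/8 (y = (⅛)*97 = 97/8 ≈ 12.125)
(R + y)² = (79 + 97/8)² = (729/8)² = 531441/64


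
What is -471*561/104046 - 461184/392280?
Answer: -2106067877/566877290 ≈ -3.7152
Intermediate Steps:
-471*561/104046 - 461184/392280 = -264231*1/104046 - 461184*1/392280 = -88077/34682 - 19216/16345 = -2106067877/566877290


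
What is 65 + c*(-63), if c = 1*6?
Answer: -313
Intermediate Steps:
c = 6
65 + c*(-63) = 65 + 6*(-63) = 65 - 378 = -313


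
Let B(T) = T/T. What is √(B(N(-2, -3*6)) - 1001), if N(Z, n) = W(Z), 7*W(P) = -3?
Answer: 10*I*√10 ≈ 31.623*I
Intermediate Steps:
W(P) = -3/7 (W(P) = (⅐)*(-3) = -3/7)
N(Z, n) = -3/7
B(T) = 1
√(B(N(-2, -3*6)) - 1001) = √(1 - 1001) = √(-1000) = 10*I*√10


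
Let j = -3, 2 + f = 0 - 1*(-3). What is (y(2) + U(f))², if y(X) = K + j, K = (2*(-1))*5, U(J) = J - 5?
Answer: 289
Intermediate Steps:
f = 1 (f = -2 + (0 - 1*(-3)) = -2 + (0 + 3) = -2 + 3 = 1)
U(J) = -5 + J
K = -10 (K = -2*5 = -10)
y(X) = -13 (y(X) = -10 - 3 = -13)
(y(2) + U(f))² = (-13 + (-5 + 1))² = (-13 - 4)² = (-17)² = 289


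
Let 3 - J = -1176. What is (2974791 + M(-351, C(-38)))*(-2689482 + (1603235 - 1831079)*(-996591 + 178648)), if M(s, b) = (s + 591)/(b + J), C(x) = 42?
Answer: 225634375743635561970/407 ≈ 5.5438e+17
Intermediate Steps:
J = 1179 (J = 3 - 1*(-1176) = 3 + 1176 = 1179)
M(s, b) = (591 + s)/(1179 + b) (M(s, b) = (s + 591)/(b + 1179) = (591 + s)/(1179 + b))
(2974791 + M(-351, C(-38)))*(-2689482 + (1603235 - 1831079)*(-996591 + 178648)) = (2974791 + (591 - 351)/(1179 + 42))*(-2689482 + (1603235 - 1831079)*(-996591 + 178648)) = (2974791 + 240/1221)*(-2689482 - 227844*(-817943)) = (2974791 + (1/1221)*240)*(-2689482 + 186363404892) = (2974791 + 80/407)*186360715410 = (1210740017/407)*186360715410 = 225634375743635561970/407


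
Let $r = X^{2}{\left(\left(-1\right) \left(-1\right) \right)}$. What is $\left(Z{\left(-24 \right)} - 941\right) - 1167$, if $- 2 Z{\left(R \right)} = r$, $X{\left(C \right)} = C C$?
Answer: $- \frac{4217}{2} \approx -2108.5$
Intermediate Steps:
$X{\left(C \right)} = C^{2}$
$r = 1$ ($r = \left(\left(\left(-1\right) \left(-1\right)\right)^{2}\right)^{2} = \left(1^{2}\right)^{2} = 1^{2} = 1$)
$Z{\left(R \right)} = - \frac{1}{2}$ ($Z{\left(R \right)} = \left(- \frac{1}{2}\right) 1 = - \frac{1}{2}$)
$\left(Z{\left(-24 \right)} - 941\right) - 1167 = \left(- \frac{1}{2} - 941\right) - 1167 = - \frac{1883}{2} - 1167 = - \frac{4217}{2}$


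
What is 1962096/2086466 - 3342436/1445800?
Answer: -517135084297/377076567850 ≈ -1.3714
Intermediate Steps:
1962096/2086466 - 3342436/1445800 = 1962096*(1/2086466) - 3342436*1/1445800 = 981048/1043233 - 835609/361450 = -517135084297/377076567850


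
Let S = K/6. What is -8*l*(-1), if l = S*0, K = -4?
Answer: 0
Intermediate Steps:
S = -⅔ (S = -4/6 = -4*⅙ = -⅔ ≈ -0.66667)
l = 0 (l = -⅔*0 = 0)
-8*l*(-1) = -8*0*(-1) = 0*(-1) = 0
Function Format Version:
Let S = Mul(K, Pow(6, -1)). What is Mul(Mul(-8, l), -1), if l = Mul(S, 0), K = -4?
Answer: 0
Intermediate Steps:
S = Rational(-2, 3) (S = Mul(-4, Pow(6, -1)) = Mul(-4, Rational(1, 6)) = Rational(-2, 3) ≈ -0.66667)
l = 0 (l = Mul(Rational(-2, 3), 0) = 0)
Mul(Mul(-8, l), -1) = Mul(Mul(-8, 0), -1) = Mul(0, -1) = 0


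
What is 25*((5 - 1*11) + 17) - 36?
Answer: 239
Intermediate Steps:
25*((5 - 1*11) + 17) - 36 = 25*((5 - 11) + 17) - 36 = 25*(-6 + 17) - 36 = 25*11 - 36 = 275 - 36 = 239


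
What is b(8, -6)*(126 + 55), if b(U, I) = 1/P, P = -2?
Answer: -181/2 ≈ -90.500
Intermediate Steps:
b(U, I) = -½ (b(U, I) = 1/(-2) = -½)
b(8, -6)*(126 + 55) = -(126 + 55)/2 = -½*181 = -181/2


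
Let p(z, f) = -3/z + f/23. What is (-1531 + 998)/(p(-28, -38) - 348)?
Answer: 343252/225107 ≈ 1.5248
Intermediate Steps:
p(z, f) = -3/z + f/23 (p(z, f) = -3/z + f*(1/23) = -3/z + f/23)
(-1531 + 998)/(p(-28, -38) - 348) = (-1531 + 998)/((-3/(-28) + (1/23)*(-38)) - 348) = -533/((-3*(-1/28) - 38/23) - 348) = -533/((3/28 - 38/23) - 348) = -533/(-995/644 - 348) = -533/(-225107/644) = -533*(-644/225107) = 343252/225107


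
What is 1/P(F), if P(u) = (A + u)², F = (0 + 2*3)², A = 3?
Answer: 1/1521 ≈ 0.00065746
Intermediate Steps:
F = 36 (F = (0 + 6)² = 6² = 36)
P(u) = (3 + u)²
1/P(F) = 1/((3 + 36)²) = 1/(39²) = 1/1521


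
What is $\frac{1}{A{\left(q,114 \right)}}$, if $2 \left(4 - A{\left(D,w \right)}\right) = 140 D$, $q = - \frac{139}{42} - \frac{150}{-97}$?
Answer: $\frac{291}{37079} \approx 0.0078481$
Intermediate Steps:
$q = - \frac{7183}{4074}$ ($q = \left(-139\right) \frac{1}{42} - - \frac{150}{97} = - \frac{139}{42} + \frac{150}{97} = - \frac{7183}{4074} \approx -1.7631$)
$A{\left(D,w \right)} = 4 - 70 D$ ($A{\left(D,w \right)} = 4 - \frac{140 D}{2} = 4 - 70 D$)
$\frac{1}{A{\left(q,114 \right)}} = \frac{1}{4 - - \frac{35915}{291}} = \frac{1}{4 + \frac{35915}{291}} = \frac{1}{\frac{37079}{291}} = \frac{291}{37079}$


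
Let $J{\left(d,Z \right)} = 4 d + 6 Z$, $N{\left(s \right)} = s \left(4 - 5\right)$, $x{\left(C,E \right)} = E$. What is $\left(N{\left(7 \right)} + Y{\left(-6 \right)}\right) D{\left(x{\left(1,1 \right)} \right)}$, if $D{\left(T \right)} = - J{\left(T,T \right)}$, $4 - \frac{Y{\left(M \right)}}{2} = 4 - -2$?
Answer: $110$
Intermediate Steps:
$N{\left(s \right)} = - s$ ($N{\left(s \right)} = s \left(-1\right) = - s$)
$Y{\left(M \right)} = -4$ ($Y{\left(M \right)} = 8 - 2 \left(4 - -2\right) = 8 - 2 \left(4 + 2\right) = 8 - 12 = -4$)
$D{\left(T \right)} = - 10 T$ ($D{\left(T \right)} = - (4 T + 6 T) = - 10 T$)
$\left(N{\left(7 \right)} + Y{\left(-6 \right)}\right) D{\left(x{\left(1,1 \right)} \right)} = \left(\left(-1\right) 7 - 4\right) \left(\left(-10\right) 1\right) = \left(-7 - 4\right) \left(-10\right) = \left(-11\right) \left(-10\right) = 110$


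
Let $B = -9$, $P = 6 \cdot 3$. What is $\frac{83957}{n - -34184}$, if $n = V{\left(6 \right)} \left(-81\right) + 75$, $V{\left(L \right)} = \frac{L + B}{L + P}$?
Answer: $\frac{671656}{274153} \approx 2.4499$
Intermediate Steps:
$P = 18$
$V{\left(L \right)} = \frac{-9 + L}{18 + L}$ ($V{\left(L \right)} = \frac{L - 9}{L + 18} = \frac{-9 + L}{18 + L}$)
$n = \frac{681}{8}$ ($n = \frac{-9 + 6}{18 + 6} \left(-81\right) + 75 = \frac{1}{24} \left(-3\right) \left(-81\right) + 75 = \left(- \frac{1}{8}\right) \left(-81\right) + 75 = \frac{81}{8} + 75 = \frac{681}{8} \approx 85.125$)
$\frac{83957}{n - -34184} = \frac{83957}{\frac{681}{8} - -34184} = \frac{83957}{\frac{681}{8} + 34184} = \frac{83957}{\frac{274153}{8}} = 83957 \cdot \frac{8}{274153} = \frac{671656}{274153}$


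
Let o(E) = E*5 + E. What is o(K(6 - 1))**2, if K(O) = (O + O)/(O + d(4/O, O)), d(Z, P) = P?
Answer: 36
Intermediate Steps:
K(O) = 1 (K(O) = (O + O)/(O + O) = (2*O)/((2*O)) = (2*O)*(1/(2*O)) = 1)
o(E) = 6*E (o(E) = 5*E + E = 6*E)
o(K(6 - 1))**2 = (6*1)**2 = 6**2 = 36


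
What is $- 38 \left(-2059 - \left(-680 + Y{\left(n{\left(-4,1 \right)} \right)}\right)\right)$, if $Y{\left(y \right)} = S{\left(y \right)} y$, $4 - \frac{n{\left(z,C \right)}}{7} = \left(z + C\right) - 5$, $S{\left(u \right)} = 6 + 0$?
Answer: $71554$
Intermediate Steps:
$S{\left(u \right)} = 6$
$n{\left(z,C \right)} = 63 - 7 C - 7 z$ ($n{\left(z,C \right)} = 28 - 7 \left(\left(z + C\right) - 5\right) = 28 - 7 \left(\left(C + z\right) - 5\right) = 28 - 7 \left(-5 + C + z\right) = 28 - \left(-35 + 7 C + 7 z\right) = 63 - 7 C - 7 z$)
$Y{\left(y \right)} = 6 y$
$- 38 \left(-2059 - \left(-680 + Y{\left(n{\left(-4,1 \right)} \right)}\right)\right) = - 38 \left(-2059 + \left(680 - 6 \left(63 - 7 - -28\right)\right)\right) = - 38 \left(-2059 + \left(680 - 6 \left(63 - 7 + 28\right)\right)\right) = - 38 \left(-2059 + \left(680 - 6 \cdot 84\right)\right) = - 38 \left(-2059 + \left(680 - 504\right)\right) = - 38 \left(-2059 + 176\right) = \left(-38\right) \left(-1883\right) = 71554$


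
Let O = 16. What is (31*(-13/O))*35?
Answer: -14105/16 ≈ -881.56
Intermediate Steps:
(31*(-13/O))*35 = (31*(-13/16))*35 = -403/16*35 = -14105/16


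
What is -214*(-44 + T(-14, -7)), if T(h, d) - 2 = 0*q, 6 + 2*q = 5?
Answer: 8988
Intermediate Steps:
q = -½ (q = -3 + (½)*5 = -3 + 5/2 = -½ ≈ -0.50000)
T(h, d) = 2 (T(h, d) = 2 + 0*(-½) = 2 + 0 = 2)
-214*(-44 + T(-14, -7)) = -214*(-44 + 2) = -214*(-42) = 8988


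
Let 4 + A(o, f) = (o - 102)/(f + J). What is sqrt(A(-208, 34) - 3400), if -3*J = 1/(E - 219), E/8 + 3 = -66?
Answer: I*sqrt(21109181202686)/78643 ≈ 58.422*I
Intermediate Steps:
E = -552 (E = -24 + 8*(-66) = -24 - 528 = -552)
J = 1/2313 (J = -1/(3*(-552 - 219)) = -1/3/(-771) = -1/3*(-1/771) = 1/2313 ≈ 0.00043234)
A(o, f) = -4 + (-102 + o)/(1/2313 + f) (A(o, f) = -4 + (o - 102)/(f + 1/2313) = -4 + (-102 + o)/(1/2313 + f))
sqrt(A(-208, 34) - 3400) = sqrt((-235930 - 9252*34 + 2313*(-208))/(1 + 2313*34) - 3400) = sqrt((-235930 - 314568 - 481104)/(1 + 78642) - 3400) = sqrt(-1031602/78643 - 3400) = sqrt(-268417802/78643) = I*sqrt(21109181202686)/78643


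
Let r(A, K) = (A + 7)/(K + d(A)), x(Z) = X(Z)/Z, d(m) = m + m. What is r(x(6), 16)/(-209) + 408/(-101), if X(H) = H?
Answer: -767852/189981 ≈ -4.0417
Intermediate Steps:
d(m) = 2*m
x(Z) = 1 (x(Z) = Z/Z = 1)
r(A, K) = (7 + A)/(K + 2*A) (r(A, K) = (A + 7)/(K + 2*A) = (7 + A)/(K + 2*A))
r(x(6), 16)/(-209) + 408/(-101) = ((7 + 1)/(16 + 2*1))/(-209) + 408/(-101) = (8/(16 + 2))*(-1/209) + 408*(-1/101) = (8/18)*(-1/209) - 408/101 = ((1/18)*8)*(-1/209) - 408/101 = (4/9)*(-1/209) - 408/101 = -4/1881 - 408/101 = -767852/189981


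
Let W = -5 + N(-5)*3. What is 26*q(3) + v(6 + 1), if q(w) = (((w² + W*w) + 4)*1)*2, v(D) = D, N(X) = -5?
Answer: -2437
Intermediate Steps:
W = -20 (W = -5 - 5*3 = -5 - 15 = -20)
q(w) = 8 - 40*w + 2*w² (q(w) = (((w² - 20*w) + 4)*1)*2 = ((4 + w² - 20*w)*1)*2 = (4 + w² - 20*w)*2 = 8 - 40*w + 2*w²)
26*q(3) + v(6 + 1) = 26*(8 - 40*3 + 2*3²) + (6 + 1) = 26*(8 - 120 + 2*9) + 7 = 26*(8 - 120 + 18) + 7 = 26*(-94) + 7 = -2444 + 7 = -2437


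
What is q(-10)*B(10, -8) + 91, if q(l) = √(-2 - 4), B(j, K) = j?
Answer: 91 + 10*I*√6 ≈ 91.0 + 24.495*I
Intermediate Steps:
q(l) = I*√6 (q(l) = √(-6) = I*√6)
q(-10)*B(10, -8) + 91 = (I*√6)*10 + 91 = 10*I*√6 + 91 = 91 + 10*I*√6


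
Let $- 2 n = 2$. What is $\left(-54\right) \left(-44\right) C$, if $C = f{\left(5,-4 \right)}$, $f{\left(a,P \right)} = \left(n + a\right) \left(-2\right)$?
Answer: $-19008$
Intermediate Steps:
$n = -1$ ($n = \left(- \frac{1}{2}\right) 2 = -1$)
$f{\left(a,P \right)} = 2 - 2 a$ ($f{\left(a,P \right)} = \left(-1 + a\right) \left(-2\right) = 2 - 2 a$)
$C = -8$ ($C = 2 - 10 = -8$)
$\left(-54\right) \left(-44\right) C = \left(-54\right) \left(-44\right) \left(-8\right) = 2376 \left(-8\right) = -19008$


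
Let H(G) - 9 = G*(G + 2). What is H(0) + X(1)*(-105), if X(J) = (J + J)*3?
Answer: -621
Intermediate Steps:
H(G) = 9 + G*(2 + G) (H(G) = 9 + G*(G + 2) = 9 + G*(2 + G))
X(J) = 6*J (X(J) = (2*J)*3 = 6*J)
H(0) + X(1)*(-105) = (9 + 0**2 + 2*0) + (6*1)*(-105) = (9 + 0 + 0) + 6*(-105) = 9 - 630 = -621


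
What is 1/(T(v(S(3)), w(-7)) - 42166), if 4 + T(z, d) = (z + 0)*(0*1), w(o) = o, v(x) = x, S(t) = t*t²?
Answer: -1/42170 ≈ -2.3714e-5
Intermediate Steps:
S(t) = t³
T(z, d) = -4 (T(z, d) = -4 + (z + 0)*(0*1) = -4 + z*0 = -4 + 0 = -4)
1/(T(v(S(3)), w(-7)) - 42166) = 1/(-4 - 42166) = 1/(-42170) = -1/42170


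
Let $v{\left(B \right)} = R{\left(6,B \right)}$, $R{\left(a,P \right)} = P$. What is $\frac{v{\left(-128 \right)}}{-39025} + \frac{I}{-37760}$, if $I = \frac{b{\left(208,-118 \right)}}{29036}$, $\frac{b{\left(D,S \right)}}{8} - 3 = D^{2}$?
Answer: $\frac{452968431}{152810660800} \approx 0.0029642$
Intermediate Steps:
$b{\left(D,S \right)} = 24 + 8 D^{2}$
$I = \frac{12362}{1037}$ ($I = \frac{24 + 8 \cdot 208^{2}}{29036} = \left(24 + 8 \cdot 43264\right) \frac{1}{29036} = \left(24 + 346112\right) \frac{1}{29036} = 346136 \cdot \frac{1}{29036} = \frac{12362}{1037} \approx 11.921$)
$v{\left(B \right)} = B$
$\frac{v{\left(-128 \right)}}{-39025} + \frac{I}{-37760} = - \frac{128}{-39025} + \frac{12362}{1037 \left(-37760\right)} = \left(-128\right) \left(- \frac{1}{39025}\right) + \frac{12362}{1037} \left(- \frac{1}{37760}\right) = \frac{128}{39025} - \frac{6181}{19578560} = \frac{452968431}{152810660800}$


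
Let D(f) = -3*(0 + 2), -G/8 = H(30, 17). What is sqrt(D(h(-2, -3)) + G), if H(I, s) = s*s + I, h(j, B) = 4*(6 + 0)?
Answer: I*sqrt(2558) ≈ 50.577*I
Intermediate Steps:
h(j, B) = 24 (h(j, B) = 4*6 = 24)
H(I, s) = I + s**2 (H(I, s) = s**2 + I = I + s**2)
G = -2552 (G = -8*(30 + 17**2) = -8*(30 + 289) = -8*319 = -2552)
D(f) = -6 (D(f) = -3*2 = -6)
sqrt(D(h(-2, -3)) + G) = sqrt(-6 - 2552) = sqrt(-2558) = I*sqrt(2558)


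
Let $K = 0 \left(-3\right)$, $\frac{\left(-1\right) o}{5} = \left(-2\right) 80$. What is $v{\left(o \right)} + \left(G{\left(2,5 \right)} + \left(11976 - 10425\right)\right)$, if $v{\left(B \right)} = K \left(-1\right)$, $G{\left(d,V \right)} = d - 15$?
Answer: $1538$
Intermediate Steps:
$G{\left(d,V \right)} = -15 + d$
$o = 800$ ($o = - 5 \left(\left(-2\right) 80\right) = \left(-5\right) \left(-160\right) = 800$)
$K = 0$
$v{\left(B \right)} = 0$ ($v{\left(B \right)} = 0 \left(-1\right) = 0$)
$v{\left(o \right)} + \left(G{\left(2,5 \right)} + \left(11976 - 10425\right)\right) = 0 + \left(\left(-15 + 2\right) + \left(11976 - 10425\right)\right) = 0 + \left(-13 + \left(11976 - 10425\right)\right) = 0 + \left(-13 + 1551\right) = 0 + 1538 = 1538$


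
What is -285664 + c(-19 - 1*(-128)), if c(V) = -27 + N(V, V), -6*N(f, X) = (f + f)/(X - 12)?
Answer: -83136190/291 ≈ -2.8569e+5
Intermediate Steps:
N(f, X) = -f/(3*(-12 + X)) (N(f, X) = -(f + f)/(6*(X - 12)) = -2*f/(6*(-12 + X)) = -f/(3*(-12 + X)))
c(V) = -27 - V/(-36 + 3*V)
-285664 + c(-19 - 1*(-128)) = -285664 + 2*(486 - 41*(-19 - 1*(-128)))/(3*(-12 + (-19 - 1*(-128)))) = -285664 + 2*(486 - 41*(-19 + 128))/(3*(-12 + (-19 + 128))) = -285664 + 2*(486 - 41*109)/(3*(-12 + 109)) = -285664 + (⅔)*(486 - 4469)/97 = -285664 + (⅔)*(1/97)*(-3983) = -285664 - 7966/291 = -83136190/291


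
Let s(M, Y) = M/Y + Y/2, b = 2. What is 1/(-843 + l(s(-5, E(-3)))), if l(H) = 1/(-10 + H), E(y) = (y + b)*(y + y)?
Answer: -47/39627 ≈ -0.0011861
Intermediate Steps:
E(y) = 2*y*(2 + y) (E(y) = (y + 2)*(y + y) = (2 + y)*(2*y) = 2*y*(2 + y))
s(M, Y) = Y/2 + M/Y (s(M, Y) = M/Y + Y*(½) = M/Y + Y/2 = Y/2 + M/Y)
1/(-843 + l(s(-5, E(-3)))) = 1/(-843 + 1/(-10 + ((2*(-3)*(2 - 3))/2 - 5*(-1/(6*(2 - 3)))))) = 1/(-843 + 1/(-10 + ((2*(-3)*(-1))/2 - 5/(2*(-3)*(-1))))) = 1/(-843 + 1/(-10 + ((½)*6 - 5/6))) = 1/(-843 + 1/(-10 + (3 - 5*⅙))) = 1/(-843 + 1/(-10 + (3 - ⅚))) = 1/(-843 + 1/(-10 + 13/6)) = 1/(-843 + 1/(-47/6)) = 1/(-843 - 6/47) = 1/(-39627/47) = -47/39627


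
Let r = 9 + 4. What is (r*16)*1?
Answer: 208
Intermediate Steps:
r = 13
(r*16)*1 = (13*16)*1 = 208*1 = 208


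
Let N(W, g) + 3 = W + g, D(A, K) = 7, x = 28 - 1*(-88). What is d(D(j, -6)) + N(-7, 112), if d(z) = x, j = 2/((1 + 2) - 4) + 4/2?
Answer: 218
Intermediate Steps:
x = 116 (x = 28 + 88 = 116)
j = 0 (j = 2/(3 - 4) + 4*(1/2) = 2/(-1) + 2 = 2*(-1) + 2 = -2 + 2 = 0)
d(z) = 116
N(W, g) = -3 + W + g (N(W, g) = -3 + (W + g) = -3 + W + g)
d(D(j, -6)) + N(-7, 112) = 116 + (-3 - 7 + 112) = 116 + 102 = 218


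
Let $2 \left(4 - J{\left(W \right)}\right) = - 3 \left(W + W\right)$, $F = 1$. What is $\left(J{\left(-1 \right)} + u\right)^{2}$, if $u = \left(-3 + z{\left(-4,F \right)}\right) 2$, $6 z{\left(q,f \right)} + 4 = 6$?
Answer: $\frac{169}{9} \approx 18.778$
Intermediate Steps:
$z{\left(q,f \right)} = \frac{1}{3}$ ($z{\left(q,f \right)} = - \frac{2}{3} + \frac{1}{6} \cdot 6 = - \frac{2}{3} + 1 = \frac{1}{3}$)
$u = - \frac{16}{3}$ ($u = \left(-3 + \frac{1}{3}\right) 2 = \left(- \frac{8}{3}\right) 2 = - \frac{16}{3} \approx -5.3333$)
$J{\left(W \right)} = 4 + 3 W$ ($J{\left(W \right)} = 4 - \frac{\left(-3\right) \left(W + W\right)}{2} = 4 - \frac{\left(-3\right) 2 W}{2} = 4 - \frac{\left(-6\right) W}{2} = 4 + 3 W$)
$\left(J{\left(-1 \right)} + u\right)^{2} = \left(\left(4 + 3 \left(-1\right)\right) - \frac{16}{3}\right)^{2} = \left(\left(4 - 3\right) - \frac{16}{3}\right)^{2} = \left(1 - \frac{16}{3}\right)^{2} = \left(- \frac{13}{3}\right)^{2} = \frac{169}{9}$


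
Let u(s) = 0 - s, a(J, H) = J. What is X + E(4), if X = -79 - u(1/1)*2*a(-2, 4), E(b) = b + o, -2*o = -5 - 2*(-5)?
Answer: -163/2 ≈ -81.500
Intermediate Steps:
o = -5/2 (o = -(-5 - 2*(-5))/2 = -(-5 + 10)/2 = -1/2*5 = -5/2 ≈ -2.5000)
E(b) = -5/2 + b (E(b) = b - 5/2 = -5/2 + b)
u(s) = -s
X = -83 (X = -79 - -1/1*2*(-2) = -79 - -1*1*2*(-2) = -79 - (-1*2)*(-2) = -79 - (-2)*(-2) = -79 - 1*4 = -79 - 4 = -83)
X + E(4) = -83 + (-5/2 + 4) = -83 + 3/2 = -163/2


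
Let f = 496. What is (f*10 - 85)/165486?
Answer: 1625/55162 ≈ 0.029459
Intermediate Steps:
(f*10 - 85)/165486 = (496*10 - 85)/165486 = (4960 - 85)*(1/165486) = 4875*(1/165486) = 1625/55162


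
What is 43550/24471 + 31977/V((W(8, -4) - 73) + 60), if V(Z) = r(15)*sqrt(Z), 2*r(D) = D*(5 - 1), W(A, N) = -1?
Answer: 43550/24471 - 10659*I*sqrt(14)/140 ≈ 1.7797 - 284.87*I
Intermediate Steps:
r(D) = 2*D (r(D) = (D*(5 - 1))/2 = (D*4)/2 = (4*D)/2 = 2*D)
V(Z) = 30*sqrt(Z) (V(Z) = (2*15)*sqrt(Z) = 30*sqrt(Z))
43550/24471 + 31977/V((W(8, -4) - 73) + 60) = 43550/24471 + 31977/((30*sqrt((-1 - 73) + 60))) = 43550*(1/24471) + 31977/((30*sqrt(-74 + 60))) = 43550/24471 + 31977/((30*sqrt(-14))) = 43550/24471 + 31977/((30*(I*sqrt(14)))) = 43550/24471 + 31977/((30*I*sqrt(14))) = 43550/24471 + 31977*(-I*sqrt(14)/420) = 43550/24471 - 10659*I*sqrt(14)/140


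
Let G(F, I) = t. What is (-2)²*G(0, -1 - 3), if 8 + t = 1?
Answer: -28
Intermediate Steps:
t = -7 (t = -8 + 1 = -7)
G(F, I) = -7
(-2)²*G(0, -1 - 3) = (-2)²*(-7) = 4*(-7) = -28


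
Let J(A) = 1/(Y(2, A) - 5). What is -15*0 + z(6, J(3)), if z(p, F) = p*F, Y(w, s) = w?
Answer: -2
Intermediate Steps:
J(A) = -⅓ (J(A) = 1/(2 - 5) = 1/(-3) = -⅓)
z(p, F) = F*p
-15*0 + z(6, J(3)) = -15*0 - ⅓*6 = 0 - 2 = -2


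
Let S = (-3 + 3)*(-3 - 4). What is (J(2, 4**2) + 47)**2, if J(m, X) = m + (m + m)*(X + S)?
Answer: 12769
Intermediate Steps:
S = 0 (S = 0*(-7) = 0)
J(m, X) = m + 2*X*m (J(m, X) = m + (m + m)*(X + 0) = m + (2*m)*X = m + 2*X*m)
(J(2, 4**2) + 47)**2 = (2*(1 + 2*4**2) + 47)**2 = (2*(1 + 2*16) + 47)**2 = (2*(1 + 32) + 47)**2 = (2*33 + 47)**2 = (66 + 47)**2 = 113**2 = 12769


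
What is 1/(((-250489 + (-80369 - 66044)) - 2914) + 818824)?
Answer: 1/419008 ≈ 2.3866e-6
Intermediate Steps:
1/(((-250489 + (-80369 - 66044)) - 2914) + 818824) = 1/(((-250489 - 146413) - 2914) + 818824) = 1/((-396902 - 2914) + 818824) = 1/(-399816 + 818824) = 1/419008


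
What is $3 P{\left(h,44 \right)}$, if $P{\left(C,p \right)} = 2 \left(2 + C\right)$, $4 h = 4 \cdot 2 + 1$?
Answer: $\frac{51}{2} \approx 25.5$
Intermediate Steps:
$h = \frac{9}{4}$ ($h = \frac{4 \cdot 2 + 1}{4} = \frac{8 + 1}{4} = \frac{1}{4} \cdot 9 = \frac{9}{4} \approx 2.25$)
$P{\left(C,p \right)} = 4 + 2 C$
$3 P{\left(h,44 \right)} = 3 \left(4 + 2 \cdot \frac{9}{4}\right) = 3 \left(4 + \frac{9}{2}\right) = 3 \cdot \frac{17}{2} = \frac{51}{2}$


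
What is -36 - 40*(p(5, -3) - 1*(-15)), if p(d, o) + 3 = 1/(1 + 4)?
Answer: -524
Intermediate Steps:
p(d, o) = -14/5 (p(d, o) = -3 + 1/(1 + 4) = -3 + 1/5 = -3 + ⅕ = -14/5)
-36 - 40*(p(5, -3) - 1*(-15)) = -36 - 40*(-14/5 - 1*(-15)) = -36 - 40*(-14/5 + 15) = -36 - 40*61/5 = -36 - 488 = -524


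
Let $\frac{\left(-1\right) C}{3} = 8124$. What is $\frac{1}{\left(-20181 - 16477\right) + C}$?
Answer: $- \frac{1}{61030} \approx -1.6385 \cdot 10^{-5}$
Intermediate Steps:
$C = -24372$ ($C = \left(-3\right) 8124 = -24372$)
$\frac{1}{\left(-20181 - 16477\right) + C} = \frac{1}{\left(-20181 - 16477\right) - 24372} = \frac{1}{-36658 - 24372} = \frac{1}{-61030} = - \frac{1}{61030}$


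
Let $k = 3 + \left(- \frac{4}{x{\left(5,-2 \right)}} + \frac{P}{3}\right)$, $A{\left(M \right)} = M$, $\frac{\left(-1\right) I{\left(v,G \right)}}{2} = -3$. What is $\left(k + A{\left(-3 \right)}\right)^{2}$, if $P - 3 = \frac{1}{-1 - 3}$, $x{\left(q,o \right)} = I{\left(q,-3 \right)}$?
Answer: $\frac{1}{16} \approx 0.0625$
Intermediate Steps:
$I{\left(v,G \right)} = 6$ ($I{\left(v,G \right)} = \left(-2\right) \left(-3\right) = 6$)
$x{\left(q,o \right)} = 6$
$P = \frac{11}{4}$ ($P = 3 + \frac{1}{-1 - 3} = 3 + \frac{1}{-4} = 3 - \frac{1}{4} = \frac{11}{4} \approx 2.75$)
$k = \frac{13}{4}$ ($k = 3 + \left(- \frac{4}{6} + \frac{11}{4 \cdot 3}\right) = 3 + \left(\left(-4\right) \frac{1}{6} + \frac{11}{4} \cdot \frac{1}{3}\right) = 3 + \left(- \frac{2}{3} + \frac{11}{12}\right) = 3 + \frac{1}{4} = \frac{13}{4} \approx 3.25$)
$\left(k + A{\left(-3 \right)}\right)^{2} = \left(\frac{13}{4} - 3\right)^{2} = \left(\frac{1}{4}\right)^{2} = \frac{1}{16}$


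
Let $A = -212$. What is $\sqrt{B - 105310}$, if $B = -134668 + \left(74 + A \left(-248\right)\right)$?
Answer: $8 i \sqrt{2927} \approx 432.81 i$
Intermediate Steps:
$B = -82018$ ($B = -134668 + \left(74 - -52576\right) = -134668 + \left(74 + 52576\right) = -134668 + 52650 = -82018$)
$\sqrt{B - 105310} = \sqrt{-82018 - 105310} = \sqrt{-187328} = 8 i \sqrt{2927}$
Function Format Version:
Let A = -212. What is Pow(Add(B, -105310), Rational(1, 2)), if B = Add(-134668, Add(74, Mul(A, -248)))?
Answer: Mul(8, I, Pow(2927, Rational(1, 2))) ≈ Mul(432.81, I)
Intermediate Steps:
B = -82018 (B = Add(-134668, Add(74, Mul(-212, -248))) = Add(-134668, Add(74, 52576)) = Add(-134668, 52650) = -82018)
Pow(Add(B, -105310), Rational(1, 2)) = Pow(Add(-82018, -105310), Rational(1, 2)) = Pow(-187328, Rational(1, 2)) = Mul(8, I, Pow(2927, Rational(1, 2)))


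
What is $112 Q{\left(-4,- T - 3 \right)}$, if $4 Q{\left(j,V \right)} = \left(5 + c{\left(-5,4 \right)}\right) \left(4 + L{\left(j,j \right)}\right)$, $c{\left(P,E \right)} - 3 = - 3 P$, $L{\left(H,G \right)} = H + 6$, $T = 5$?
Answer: $3864$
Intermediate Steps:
$L{\left(H,G \right)} = 6 + H$
$c{\left(P,E \right)} = 3 - 3 P$
$Q{\left(j,V \right)} = \frac{115}{2} + \frac{23 j}{4}$ ($Q{\left(j,V \right)} = \frac{\left(5 + \left(3 - -15\right)\right) \left(4 + \left(6 + j\right)\right)}{4} = \frac{\left(5 + \left(3 + 15\right)\right) \left(10 + j\right)}{4} = \frac{\left(5 + 18\right) \left(10 + j\right)}{4} = \frac{23 \left(10 + j\right)}{4} = \frac{230 + 23 j}{4} = \frac{115}{2} + \frac{23 j}{4}$)
$112 Q{\left(-4,- T - 3 \right)} = 112 \left(\frac{115}{2} + \frac{23}{4} \left(-4\right)\right) = 112 \left(\frac{115}{2} - 23\right) = 112 \cdot \frac{69}{2} = 3864$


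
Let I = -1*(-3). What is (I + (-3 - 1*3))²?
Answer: 9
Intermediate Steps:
I = 3
(I + (-3 - 1*3))² = (3 + (-3 - 1*3))² = (3 + (-3 - 3))² = (3 - 6)² = (-3)² = 9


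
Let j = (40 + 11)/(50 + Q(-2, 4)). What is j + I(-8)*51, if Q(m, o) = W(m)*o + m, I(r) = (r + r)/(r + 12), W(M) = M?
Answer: -8109/40 ≈ -202.73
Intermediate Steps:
I(r) = 2*r/(12 + r) (I(r) = (2*r)/(12 + r) = 2*r/(12 + r))
Q(m, o) = m + m*o (Q(m, o) = m*o + m = m + m*o)
j = 51/40 (j = (40 + 11)/(50 - 2*(1 + 4)) = 51/(50 - 2*5) = 51/(50 - 10) = 51/40 ≈ 1.2750)
j + I(-8)*51 = 51/40 + (2*(-8)/(12 - 8))*51 = 51/40 + (2*(-8)/4)*51 = 51/40 + (2*(-8)*(¼))*51 = 51/40 - 4*51 = 51/40 - 204 = -8109/40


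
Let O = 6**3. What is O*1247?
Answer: 269352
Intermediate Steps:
O = 216
O*1247 = 216*1247 = 269352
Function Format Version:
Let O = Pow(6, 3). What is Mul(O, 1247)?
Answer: 269352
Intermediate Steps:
O = 216
Mul(O, 1247) = Mul(216, 1247) = 269352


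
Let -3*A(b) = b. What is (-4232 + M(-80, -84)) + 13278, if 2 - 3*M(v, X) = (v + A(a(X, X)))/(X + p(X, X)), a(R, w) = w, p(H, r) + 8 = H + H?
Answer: 45233/5 ≈ 9046.6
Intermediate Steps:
p(H, r) = -8 + 2*H (p(H, r) = -8 + (H + H) = -8 + 2*H)
A(b) = -b/3
M(v, X) = ⅔ - (v - X/3)/(3*(-8 + 3*X)) (M(v, X) = ⅔ - (v - X/3)/(3*(X + (-8 + 2*X))) = ⅔ - (v - X/3)/(3*(-8 + 3*X)))
(-4232 + M(-80, -84)) + 13278 = (-4232 + (-48 - 3*(-80) + 19*(-84))/(9*(-8 + 3*(-84)))) + 13278 = (-4232 + (-48 + 240 - 1596)/(9*(-8 - 252))) + 13278 = (-4232 + (⅑)*(-1404)/(-260)) + 13278 = (-4232 + (⅑)*(-1/260)*(-1404)) + 13278 = (-4232 + ⅗) + 13278 = -21157/5 + 13278 = 45233/5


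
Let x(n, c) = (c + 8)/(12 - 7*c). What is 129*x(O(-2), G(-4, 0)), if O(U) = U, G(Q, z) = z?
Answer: 86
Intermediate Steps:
x(n, c) = (8 + c)/(12 - 7*c)
129*x(O(-2), G(-4, 0)) = 129*((-8 - 1*0)/(-12 + 7*0)) = 129*((-8 + 0)/(-12 + 0)) = 129*(-8/(-12)) = 129*(-1/12*(-8)) = 129*(2/3) = 86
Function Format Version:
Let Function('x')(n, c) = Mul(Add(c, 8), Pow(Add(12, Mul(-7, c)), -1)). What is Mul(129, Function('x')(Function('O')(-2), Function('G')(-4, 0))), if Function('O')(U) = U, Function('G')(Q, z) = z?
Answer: 86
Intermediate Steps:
Function('x')(n, c) = Mul(Pow(Add(12, Mul(-7, c)), -1), Add(8, c)) (Function('x')(n, c) = Mul(Add(8, c), Pow(Add(12, Mul(-7, c)), -1)) = Mul(Pow(Add(12, Mul(-7, c)), -1), Add(8, c)))
Mul(129, Function('x')(Function('O')(-2), Function('G')(-4, 0))) = Mul(129, Mul(Pow(Add(-12, Mul(7, 0)), -1), Add(-8, Mul(-1, 0)))) = Mul(129, Mul(Pow(Add(-12, 0), -1), Add(-8, 0))) = Mul(129, Mul(Pow(-12, -1), -8)) = Mul(129, Mul(Rational(-1, 12), -8)) = Mul(129, Rational(2, 3)) = 86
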